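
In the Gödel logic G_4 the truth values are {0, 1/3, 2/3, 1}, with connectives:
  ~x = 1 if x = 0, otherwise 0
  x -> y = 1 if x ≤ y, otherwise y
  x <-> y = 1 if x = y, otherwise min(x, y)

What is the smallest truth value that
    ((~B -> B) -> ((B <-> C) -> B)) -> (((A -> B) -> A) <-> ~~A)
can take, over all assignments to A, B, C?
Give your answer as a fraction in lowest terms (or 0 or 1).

1/3

Take A = 1/3, B = 1/3, C = 0:
~B = ~1/3 = 0
~B -> B = 0 -> 1/3 = 1
B <-> C = 1/3 <-> 0 = 0
(B <-> C) -> B = 0 -> 1/3 = 1
(~B -> B) -> ((B <-> C) -> B) = 1 -> 1 = 1
A -> B = 1/3 -> 1/3 = 1
(A -> B) -> A = 1 -> 1/3 = 1/3
~A = ~1/3 = 0
~~A = ~0 = 1
((A -> B) -> A) <-> ~~A = 1/3 <-> 1 = 1/3
((~B -> B) -> ((B <-> C) -> B)) -> (((A -> B) -> A) <-> ~~A) = 1 -> 1/3 = 1/3
No assignment yields a value below 1/3, so this is the minimum.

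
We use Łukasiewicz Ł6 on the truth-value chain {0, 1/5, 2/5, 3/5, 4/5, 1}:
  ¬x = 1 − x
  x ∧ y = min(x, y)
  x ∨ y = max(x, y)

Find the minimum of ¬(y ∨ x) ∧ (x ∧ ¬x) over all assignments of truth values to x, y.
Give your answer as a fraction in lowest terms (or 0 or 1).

Take x = 0, y = 0:
y ∨ x = 0 ∨ 0 = 0
¬(y ∨ x) = ¬0 = 1
¬x = ¬0 = 1
x ∧ ¬x = 0 ∧ 1 = 0
¬(y ∨ x) ∧ (x ∧ ¬x) = 1 ∧ 0 = 0
No assignment yields a value below 0, so this is the minimum.

0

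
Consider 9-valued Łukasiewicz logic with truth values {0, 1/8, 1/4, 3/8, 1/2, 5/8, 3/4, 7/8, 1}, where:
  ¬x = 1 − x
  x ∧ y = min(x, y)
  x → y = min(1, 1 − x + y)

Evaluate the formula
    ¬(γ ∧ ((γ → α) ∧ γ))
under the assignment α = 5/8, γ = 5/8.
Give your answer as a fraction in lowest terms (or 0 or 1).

γ → α = 5/8 → 5/8 = 1
(γ → α) ∧ γ = 1 ∧ 5/8 = 5/8
γ ∧ ((γ → α) ∧ γ) = 5/8 ∧ 5/8 = 5/8
¬(γ ∧ ((γ → α) ∧ γ)) = ¬5/8 = 3/8

3/8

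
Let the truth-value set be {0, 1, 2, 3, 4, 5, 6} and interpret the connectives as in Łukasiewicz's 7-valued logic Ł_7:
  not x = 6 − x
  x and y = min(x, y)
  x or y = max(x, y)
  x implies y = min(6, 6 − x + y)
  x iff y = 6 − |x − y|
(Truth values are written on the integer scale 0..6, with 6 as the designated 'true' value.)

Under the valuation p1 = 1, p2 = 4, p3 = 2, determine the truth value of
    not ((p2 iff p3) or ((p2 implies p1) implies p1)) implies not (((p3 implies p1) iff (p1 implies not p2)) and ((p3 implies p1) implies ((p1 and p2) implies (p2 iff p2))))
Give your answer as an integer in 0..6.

5

p2 iff p3 = 4 iff 2 = 4
p2 implies p1 = 4 implies 1 = 3
(p2 implies p1) implies p1 = 3 implies 1 = 4
(p2 iff p3) or ((p2 implies p1) implies p1) = 4 or 4 = 4
not ((p2 iff p3) or ((p2 implies p1) implies p1)) = not 4 = 2
p3 implies p1 = 2 implies 1 = 5
not p2 = not 4 = 2
p1 implies not p2 = 1 implies 2 = 6
(p3 implies p1) iff (p1 implies not p2) = 5 iff 6 = 5
p3 implies p1 = 2 implies 1 = 5
p1 and p2 = 1 and 4 = 1
p2 iff p2 = 4 iff 4 = 6
(p1 and p2) implies (p2 iff p2) = 1 implies 6 = 6
(p3 implies p1) implies ((p1 and p2) implies (p2 iff p2)) = 5 implies 6 = 6
((p3 implies p1) iff (p1 implies not p2)) and ((p3 implies p1) implies ((p1 and p2) implies (p2 iff p2))) = 5 and 6 = 5
not (((p3 implies p1) iff (p1 implies not p2)) and ((p3 implies p1) implies ((p1 and p2) implies (p2 iff p2)))) = not 5 = 1
not ((p2 iff p3) or ((p2 implies p1) implies p1)) implies not (((p3 implies p1) iff (p1 implies not p2)) and ((p3 implies p1) implies ((p1 and p2) implies (p2 iff p2)))) = 2 implies 1 = 5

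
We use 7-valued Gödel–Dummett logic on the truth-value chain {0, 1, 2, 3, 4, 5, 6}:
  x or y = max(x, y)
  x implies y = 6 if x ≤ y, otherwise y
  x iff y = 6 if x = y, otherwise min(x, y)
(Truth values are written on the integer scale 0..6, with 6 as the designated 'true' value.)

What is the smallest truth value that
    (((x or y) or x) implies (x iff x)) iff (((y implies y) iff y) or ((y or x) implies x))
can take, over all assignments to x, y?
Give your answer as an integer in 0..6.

1

Take x = 0, y = 1:
x or y = 0 or 1 = 1
(x or y) or x = 1 or 0 = 1
x iff x = 0 iff 0 = 6
((x or y) or x) implies (x iff x) = 1 implies 6 = 6
y implies y = 1 implies 1 = 6
(y implies y) iff y = 6 iff 1 = 1
y or x = 1 or 0 = 1
(y or x) implies x = 1 implies 0 = 0
((y implies y) iff y) or ((y or x) implies x) = 1 or 0 = 1
(((x or y) or x) implies (x iff x)) iff (((y implies y) iff y) or ((y or x) implies x)) = 6 iff 1 = 1
No assignment yields a value below 1, so this is the minimum.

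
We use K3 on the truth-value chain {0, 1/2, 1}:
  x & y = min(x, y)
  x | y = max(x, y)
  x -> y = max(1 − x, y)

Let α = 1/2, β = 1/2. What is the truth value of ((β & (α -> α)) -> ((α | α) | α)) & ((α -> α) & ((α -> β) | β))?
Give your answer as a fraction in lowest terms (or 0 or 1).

α -> α = 1/2 -> 1/2 = 1/2
β & (α -> α) = 1/2 & 1/2 = 1/2
α | α = 1/2 | 1/2 = 1/2
(α | α) | α = 1/2 | 1/2 = 1/2
(β & (α -> α)) -> ((α | α) | α) = 1/2 -> 1/2 = 1/2
α -> α = 1/2 -> 1/2 = 1/2
α -> β = 1/2 -> 1/2 = 1/2
(α -> β) | β = 1/2 | 1/2 = 1/2
(α -> α) & ((α -> β) | β) = 1/2 & 1/2 = 1/2
((β & (α -> α)) -> ((α | α) | α)) & ((α -> α) & ((α -> β) | β)) = 1/2 & 1/2 = 1/2

1/2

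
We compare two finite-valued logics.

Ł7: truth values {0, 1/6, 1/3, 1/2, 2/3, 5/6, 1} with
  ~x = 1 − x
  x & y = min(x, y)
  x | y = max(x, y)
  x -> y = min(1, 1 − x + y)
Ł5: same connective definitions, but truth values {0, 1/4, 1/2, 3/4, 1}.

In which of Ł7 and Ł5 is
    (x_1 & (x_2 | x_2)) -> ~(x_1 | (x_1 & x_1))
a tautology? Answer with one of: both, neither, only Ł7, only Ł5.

neither

In Ł7: at x_1 = 2/3, x_2 = 1/2 the value is 5/6 — not a tautology.
In Ł5: at x_1 = 3/4, x_2 = 1/2 the value is 3/4 — not a tautology.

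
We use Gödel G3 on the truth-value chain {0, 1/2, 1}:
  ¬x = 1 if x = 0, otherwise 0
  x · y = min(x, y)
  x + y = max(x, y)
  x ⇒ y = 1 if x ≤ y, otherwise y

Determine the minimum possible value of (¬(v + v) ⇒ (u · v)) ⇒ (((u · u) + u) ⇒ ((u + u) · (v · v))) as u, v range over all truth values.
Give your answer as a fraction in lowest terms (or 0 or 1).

1/2

Take u = 1, v = 1/2:
v + v = 1/2 + 1/2 = 1/2
¬(v + v) = ¬1/2 = 0
u · v = 1 · 1/2 = 1/2
¬(v + v) ⇒ (u · v) = 0 ⇒ 1/2 = 1
u · u = 1 · 1 = 1
(u · u) + u = 1 + 1 = 1
u + u = 1 + 1 = 1
v · v = 1/2 · 1/2 = 1/2
(u + u) · (v · v) = 1 · 1/2 = 1/2
((u · u) + u) ⇒ ((u + u) · (v · v)) = 1 ⇒ 1/2 = 1/2
(¬(v + v) ⇒ (u · v)) ⇒ (((u · u) + u) ⇒ ((u + u) · (v · v))) = 1 ⇒ 1/2 = 1/2
No assignment yields a value below 1/2, so this is the minimum.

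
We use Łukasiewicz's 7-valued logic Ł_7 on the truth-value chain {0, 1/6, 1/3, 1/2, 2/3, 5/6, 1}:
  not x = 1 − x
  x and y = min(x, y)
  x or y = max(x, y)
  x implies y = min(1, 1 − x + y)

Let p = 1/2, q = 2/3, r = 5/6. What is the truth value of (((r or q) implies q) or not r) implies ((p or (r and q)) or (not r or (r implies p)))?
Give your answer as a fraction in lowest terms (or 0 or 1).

r or q = 5/6 or 2/3 = 5/6
(r or q) implies q = 5/6 implies 2/3 = 5/6
not r = not 5/6 = 1/6
((r or q) implies q) or not r = 5/6 or 1/6 = 5/6
r and q = 5/6 and 2/3 = 2/3
p or (r and q) = 1/2 or 2/3 = 2/3
not r = not 5/6 = 1/6
r implies p = 5/6 implies 1/2 = 2/3
not r or (r implies p) = 1/6 or 2/3 = 2/3
(p or (r and q)) or (not r or (r implies p)) = 2/3 or 2/3 = 2/3
(((r or q) implies q) or not r) implies ((p or (r and q)) or (not r or (r implies p))) = 5/6 implies 2/3 = 5/6

5/6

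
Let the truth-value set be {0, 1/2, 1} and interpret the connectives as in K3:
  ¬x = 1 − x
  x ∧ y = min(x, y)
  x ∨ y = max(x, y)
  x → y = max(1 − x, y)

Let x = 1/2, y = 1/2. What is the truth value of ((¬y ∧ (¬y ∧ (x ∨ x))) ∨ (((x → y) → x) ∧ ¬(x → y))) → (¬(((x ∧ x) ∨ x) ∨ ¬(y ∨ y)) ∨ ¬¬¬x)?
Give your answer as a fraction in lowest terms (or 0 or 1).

¬y = ¬1/2 = 1/2
¬y = ¬1/2 = 1/2
x ∨ x = 1/2 ∨ 1/2 = 1/2
¬y ∧ (x ∨ x) = 1/2 ∧ 1/2 = 1/2
¬y ∧ (¬y ∧ (x ∨ x)) = 1/2 ∧ 1/2 = 1/2
x → y = 1/2 → 1/2 = 1/2
(x → y) → x = 1/2 → 1/2 = 1/2
x → y = 1/2 → 1/2 = 1/2
¬(x → y) = ¬1/2 = 1/2
((x → y) → x) ∧ ¬(x → y) = 1/2 ∧ 1/2 = 1/2
(¬y ∧ (¬y ∧ (x ∨ x))) ∨ (((x → y) → x) ∧ ¬(x → y)) = 1/2 ∨ 1/2 = 1/2
x ∧ x = 1/2 ∧ 1/2 = 1/2
(x ∧ x) ∨ x = 1/2 ∨ 1/2 = 1/2
y ∨ y = 1/2 ∨ 1/2 = 1/2
¬(y ∨ y) = ¬1/2 = 1/2
((x ∧ x) ∨ x) ∨ ¬(y ∨ y) = 1/2 ∨ 1/2 = 1/2
¬(((x ∧ x) ∨ x) ∨ ¬(y ∨ y)) = ¬1/2 = 1/2
¬x = ¬1/2 = 1/2
¬¬x = ¬1/2 = 1/2
¬¬¬x = ¬1/2 = 1/2
¬(((x ∧ x) ∨ x) ∨ ¬(y ∨ y)) ∨ ¬¬¬x = 1/2 ∨ 1/2 = 1/2
((¬y ∧ (¬y ∧ (x ∨ x))) ∨ (((x → y) → x) ∧ ¬(x → y))) → (¬(((x ∧ x) ∨ x) ∨ ¬(y ∨ y)) ∨ ¬¬¬x) = 1/2 → 1/2 = 1/2

1/2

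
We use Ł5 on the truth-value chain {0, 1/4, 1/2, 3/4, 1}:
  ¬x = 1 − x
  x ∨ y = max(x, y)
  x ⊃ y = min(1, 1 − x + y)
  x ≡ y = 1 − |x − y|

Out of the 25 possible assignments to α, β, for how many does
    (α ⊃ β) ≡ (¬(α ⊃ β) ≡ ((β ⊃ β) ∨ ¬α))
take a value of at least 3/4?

3

value 1: 3 assignments (counts)
value 1/2: 6 assignments
value 0: 16 assignments
So 3 of the 25 assignments meet the threshold.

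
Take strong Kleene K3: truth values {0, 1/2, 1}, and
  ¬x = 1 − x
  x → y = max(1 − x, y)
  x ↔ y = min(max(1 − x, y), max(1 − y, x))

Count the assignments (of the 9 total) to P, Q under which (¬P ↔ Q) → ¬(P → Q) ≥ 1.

3

P = 0, Q = 0 ↦ 1  ≥
P = 0, Q = 1/2 ↦ 1/2  <
P = 0, Q = 1 ↦ 0  <
P = 1/2, Q = 0 ↦ 1/2  <
P = 1/2, Q = 1/2 ↦ 1/2  <
P = 1/2, Q = 1 ↦ 1/2  <
P = 1, Q = 0 ↦ 1  ≥
P = 1, Q = 1/2 ↦ 1/2  <
P = 1, Q = 1 ↦ 1  ≥
So 3 of the 9 assignments meet the threshold.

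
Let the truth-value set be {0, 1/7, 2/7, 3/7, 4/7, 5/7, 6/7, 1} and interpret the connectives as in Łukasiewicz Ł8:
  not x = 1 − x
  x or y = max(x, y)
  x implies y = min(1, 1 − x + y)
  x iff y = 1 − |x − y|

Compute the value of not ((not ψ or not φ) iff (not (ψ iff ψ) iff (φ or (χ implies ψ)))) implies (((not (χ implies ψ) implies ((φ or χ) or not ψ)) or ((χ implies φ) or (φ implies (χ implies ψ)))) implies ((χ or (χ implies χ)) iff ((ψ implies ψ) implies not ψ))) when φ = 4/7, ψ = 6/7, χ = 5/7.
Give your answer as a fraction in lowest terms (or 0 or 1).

not ψ = not 6/7 = 1/7
not φ = not 4/7 = 3/7
not ψ or not φ = 1/7 or 3/7 = 3/7
ψ iff ψ = 6/7 iff 6/7 = 1
not (ψ iff ψ) = not 1 = 0
χ implies ψ = 5/7 implies 6/7 = 1
φ or (χ implies ψ) = 4/7 or 1 = 1
not (ψ iff ψ) iff (φ or (χ implies ψ)) = 0 iff 1 = 0
(not ψ or not φ) iff (not (ψ iff ψ) iff (φ or (χ implies ψ))) = 3/7 iff 0 = 4/7
not ((not ψ or not φ) iff (not (ψ iff ψ) iff (φ or (χ implies ψ)))) = not 4/7 = 3/7
χ implies ψ = 5/7 implies 6/7 = 1
not (χ implies ψ) = not 1 = 0
φ or χ = 4/7 or 5/7 = 5/7
not ψ = not 6/7 = 1/7
(φ or χ) or not ψ = 5/7 or 1/7 = 5/7
not (χ implies ψ) implies ((φ or χ) or not ψ) = 0 implies 5/7 = 1
χ implies φ = 5/7 implies 4/7 = 6/7
χ implies ψ = 5/7 implies 6/7 = 1
φ implies (χ implies ψ) = 4/7 implies 1 = 1
(χ implies φ) or (φ implies (χ implies ψ)) = 6/7 or 1 = 1
(not (χ implies ψ) implies ((φ or χ) or not ψ)) or ((χ implies φ) or (φ implies (χ implies ψ))) = 1 or 1 = 1
χ implies χ = 5/7 implies 5/7 = 1
χ or (χ implies χ) = 5/7 or 1 = 1
ψ implies ψ = 6/7 implies 6/7 = 1
not ψ = not 6/7 = 1/7
(ψ implies ψ) implies not ψ = 1 implies 1/7 = 1/7
(χ or (χ implies χ)) iff ((ψ implies ψ) implies not ψ) = 1 iff 1/7 = 1/7
((not (χ implies ψ) implies ((φ or χ) or not ψ)) or ((χ implies φ) or (φ implies (χ implies ψ)))) implies ((χ or (χ implies χ)) iff ((ψ implies ψ) implies not ψ)) = 1 implies 1/7 = 1/7
not ((not ψ or not φ) iff (not (ψ iff ψ) iff (φ or (χ implies ψ)))) implies (((not (χ implies ψ) implies ((φ or χ) or not ψ)) or ((χ implies φ) or (φ implies (χ implies ψ)))) implies ((χ or (χ implies χ)) iff ((ψ implies ψ) implies not ψ))) = 3/7 implies 1/7 = 5/7

5/7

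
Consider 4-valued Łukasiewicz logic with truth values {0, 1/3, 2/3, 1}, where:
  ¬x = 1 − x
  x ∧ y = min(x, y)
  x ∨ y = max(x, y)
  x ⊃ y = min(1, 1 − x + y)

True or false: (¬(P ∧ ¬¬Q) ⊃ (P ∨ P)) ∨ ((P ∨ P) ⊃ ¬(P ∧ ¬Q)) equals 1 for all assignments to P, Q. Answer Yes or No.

No

Counterexample: take P = 2/3, Q = 0.
¬Q = ¬0 = 1
¬¬Q = ¬1 = 0
P ∧ ¬¬Q = 2/3 ∧ 0 = 0
¬(P ∧ ¬¬Q) = ¬0 = 1
P ∨ P = 2/3 ∨ 2/3 = 2/3
¬(P ∧ ¬¬Q) ⊃ (P ∨ P) = 1 ⊃ 2/3 = 2/3
P ∨ P = 2/3 ∨ 2/3 = 2/3
¬Q = ¬0 = 1
P ∧ ¬Q = 2/3 ∧ 1 = 2/3
¬(P ∧ ¬Q) = ¬2/3 = 1/3
(P ∨ P) ⊃ ¬(P ∧ ¬Q) = 2/3 ⊃ 1/3 = 2/3
(¬(P ∧ ¬¬Q) ⊃ (P ∨ P)) ∨ ((P ∨ P) ⊃ ¬(P ∧ ¬Q)) = 2/3 ∨ 2/3 = 2/3
This gives 2/3 ≠ 1.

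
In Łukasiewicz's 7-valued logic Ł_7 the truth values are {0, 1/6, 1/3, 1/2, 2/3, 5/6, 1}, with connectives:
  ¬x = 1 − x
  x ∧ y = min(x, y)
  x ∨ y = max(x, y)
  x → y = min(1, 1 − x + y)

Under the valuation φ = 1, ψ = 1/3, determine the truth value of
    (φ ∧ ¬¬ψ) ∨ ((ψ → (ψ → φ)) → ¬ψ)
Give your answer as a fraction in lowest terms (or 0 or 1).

¬ψ = ¬1/3 = 2/3
¬¬ψ = ¬2/3 = 1/3
φ ∧ ¬¬ψ = 1 ∧ 1/3 = 1/3
ψ → φ = 1/3 → 1 = 1
ψ → (ψ → φ) = 1/3 → 1 = 1
¬ψ = ¬1/3 = 2/3
(ψ → (ψ → φ)) → ¬ψ = 1 → 2/3 = 2/3
(φ ∧ ¬¬ψ) ∨ ((ψ → (ψ → φ)) → ¬ψ) = 1/3 ∨ 2/3 = 2/3

2/3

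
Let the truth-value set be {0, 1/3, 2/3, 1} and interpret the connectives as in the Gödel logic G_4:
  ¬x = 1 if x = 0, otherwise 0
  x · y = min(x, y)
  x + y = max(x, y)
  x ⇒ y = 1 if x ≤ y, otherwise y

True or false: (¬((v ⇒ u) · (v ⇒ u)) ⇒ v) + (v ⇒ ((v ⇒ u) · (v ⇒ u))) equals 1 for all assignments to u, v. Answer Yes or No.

Counterexample: take u = 0, v = 1/3.
v ⇒ u = 1/3 ⇒ 0 = 0
v ⇒ u = 1/3 ⇒ 0 = 0
(v ⇒ u) · (v ⇒ u) = 0 · 0 = 0
¬((v ⇒ u) · (v ⇒ u)) = ¬0 = 1
¬((v ⇒ u) · (v ⇒ u)) ⇒ v = 1 ⇒ 1/3 = 1/3
v ⇒ u = 1/3 ⇒ 0 = 0
v ⇒ u = 1/3 ⇒ 0 = 0
(v ⇒ u) · (v ⇒ u) = 0 · 0 = 0
v ⇒ ((v ⇒ u) · (v ⇒ u)) = 1/3 ⇒ 0 = 0
(¬((v ⇒ u) · (v ⇒ u)) ⇒ v) + (v ⇒ ((v ⇒ u) · (v ⇒ u))) = 1/3 + 0 = 1/3
This gives 1/3 ≠ 1.

No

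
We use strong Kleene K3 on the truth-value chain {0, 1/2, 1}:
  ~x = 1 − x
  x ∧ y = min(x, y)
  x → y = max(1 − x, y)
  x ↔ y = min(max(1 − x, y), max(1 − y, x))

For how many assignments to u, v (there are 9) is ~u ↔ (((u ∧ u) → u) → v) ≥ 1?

2

u = 0, v = 0 ↦ 0  <
u = 0, v = 1/2 ↦ 1/2  <
u = 0, v = 1 ↦ 1  ≥
u = 1/2, v = 0 ↦ 1/2  <
u = 1/2, v = 1/2 ↦ 1/2  <
u = 1/2, v = 1 ↦ 1/2  <
u = 1, v = 0 ↦ 1  ≥
u = 1, v = 1/2 ↦ 1/2  <
u = 1, v = 1 ↦ 0  <
So 2 of the 9 assignments meet the threshold.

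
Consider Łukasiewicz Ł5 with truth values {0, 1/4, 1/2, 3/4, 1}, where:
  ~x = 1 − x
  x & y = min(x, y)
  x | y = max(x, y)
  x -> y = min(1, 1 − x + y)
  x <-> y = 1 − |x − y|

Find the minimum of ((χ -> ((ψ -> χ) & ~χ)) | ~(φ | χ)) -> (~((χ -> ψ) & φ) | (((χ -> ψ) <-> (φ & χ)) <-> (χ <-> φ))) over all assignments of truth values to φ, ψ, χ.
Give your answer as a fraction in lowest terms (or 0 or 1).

Take φ = 1/2, ψ = 0, χ = 0:
ψ -> χ = 0 -> 0 = 1
~χ = ~0 = 1
(ψ -> χ) & ~χ = 1 & 1 = 1
χ -> ((ψ -> χ) & ~χ) = 0 -> 1 = 1
φ | χ = 1/2 | 0 = 1/2
~(φ | χ) = ~1/2 = 1/2
(χ -> ((ψ -> χ) & ~χ)) | ~(φ | χ) = 1 | 1/2 = 1
χ -> ψ = 0 -> 0 = 1
(χ -> ψ) & φ = 1 & 1/2 = 1/2
~((χ -> ψ) & φ) = ~1/2 = 1/2
χ -> ψ = 0 -> 0 = 1
φ & χ = 1/2 & 0 = 0
(χ -> ψ) <-> (φ & χ) = 1 <-> 0 = 0
χ <-> φ = 0 <-> 1/2 = 1/2
((χ -> ψ) <-> (φ & χ)) <-> (χ <-> φ) = 0 <-> 1/2 = 1/2
~((χ -> ψ) & φ) | (((χ -> ψ) <-> (φ & χ)) <-> (χ <-> φ)) = 1/2 | 1/2 = 1/2
((χ -> ((ψ -> χ) & ~χ)) | ~(φ | χ)) -> (~((χ -> ψ) & φ) | (((χ -> ψ) <-> (φ & χ)) <-> (χ <-> φ))) = 1 -> 1/2 = 1/2
No assignment yields a value below 1/2, so this is the minimum.

1/2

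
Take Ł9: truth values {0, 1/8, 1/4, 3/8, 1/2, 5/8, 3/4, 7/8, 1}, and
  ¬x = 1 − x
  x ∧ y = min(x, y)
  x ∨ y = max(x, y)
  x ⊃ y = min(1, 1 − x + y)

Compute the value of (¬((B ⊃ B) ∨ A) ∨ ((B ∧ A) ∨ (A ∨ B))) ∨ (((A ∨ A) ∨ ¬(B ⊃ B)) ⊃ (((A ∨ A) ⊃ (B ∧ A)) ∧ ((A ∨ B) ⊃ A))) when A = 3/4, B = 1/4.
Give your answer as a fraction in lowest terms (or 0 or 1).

3/4

B ⊃ B = 1/4 ⊃ 1/4 = 1
(B ⊃ B) ∨ A = 1 ∨ 3/4 = 1
¬((B ⊃ B) ∨ A) = ¬1 = 0
B ∧ A = 1/4 ∧ 3/4 = 1/4
A ∨ B = 3/4 ∨ 1/4 = 3/4
(B ∧ A) ∨ (A ∨ B) = 1/4 ∨ 3/4 = 3/4
¬((B ⊃ B) ∨ A) ∨ ((B ∧ A) ∨ (A ∨ B)) = 0 ∨ 3/4 = 3/4
A ∨ A = 3/4 ∨ 3/4 = 3/4
B ⊃ B = 1/4 ⊃ 1/4 = 1
¬(B ⊃ B) = ¬1 = 0
(A ∨ A) ∨ ¬(B ⊃ B) = 3/4 ∨ 0 = 3/4
A ∨ A = 3/4 ∨ 3/4 = 3/4
B ∧ A = 1/4 ∧ 3/4 = 1/4
(A ∨ A) ⊃ (B ∧ A) = 3/4 ⊃ 1/4 = 1/2
A ∨ B = 3/4 ∨ 1/4 = 3/4
(A ∨ B) ⊃ A = 3/4 ⊃ 3/4 = 1
((A ∨ A) ⊃ (B ∧ A)) ∧ ((A ∨ B) ⊃ A) = 1/2 ∧ 1 = 1/2
((A ∨ A) ∨ ¬(B ⊃ B)) ⊃ (((A ∨ A) ⊃ (B ∧ A)) ∧ ((A ∨ B) ⊃ A)) = 3/4 ⊃ 1/2 = 3/4
(¬((B ⊃ B) ∨ A) ∨ ((B ∧ A) ∨ (A ∨ B))) ∨ (((A ∨ A) ∨ ¬(B ⊃ B)) ⊃ (((A ∨ A) ⊃ (B ∧ A)) ∧ ((A ∨ B) ⊃ A))) = 3/4 ∨ 3/4 = 3/4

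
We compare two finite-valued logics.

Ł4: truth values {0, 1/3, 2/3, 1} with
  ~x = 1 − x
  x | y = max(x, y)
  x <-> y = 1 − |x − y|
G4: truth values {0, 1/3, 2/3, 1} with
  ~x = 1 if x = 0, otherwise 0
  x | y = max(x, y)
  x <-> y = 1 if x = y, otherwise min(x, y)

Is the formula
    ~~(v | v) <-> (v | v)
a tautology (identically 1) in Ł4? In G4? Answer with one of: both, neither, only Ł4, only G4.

In Ł4: every assignment gives 1 — tautology.
In G4: at v = 1/3 the value is 1/3 — not a tautology.

only Ł4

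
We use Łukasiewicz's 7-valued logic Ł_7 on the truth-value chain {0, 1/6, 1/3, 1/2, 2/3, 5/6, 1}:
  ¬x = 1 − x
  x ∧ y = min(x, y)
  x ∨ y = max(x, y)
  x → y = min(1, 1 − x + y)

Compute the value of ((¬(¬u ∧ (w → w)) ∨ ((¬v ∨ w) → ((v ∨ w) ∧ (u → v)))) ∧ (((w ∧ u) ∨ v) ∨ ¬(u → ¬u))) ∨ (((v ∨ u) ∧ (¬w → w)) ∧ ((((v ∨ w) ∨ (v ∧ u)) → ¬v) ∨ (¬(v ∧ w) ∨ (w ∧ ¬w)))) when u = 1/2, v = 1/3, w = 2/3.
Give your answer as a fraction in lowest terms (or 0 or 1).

¬u = ¬1/2 = 1/2
w → w = 2/3 → 2/3 = 1
¬u ∧ (w → w) = 1/2 ∧ 1 = 1/2
¬(¬u ∧ (w → w)) = ¬1/2 = 1/2
¬v = ¬1/3 = 2/3
¬v ∨ w = 2/3 ∨ 2/3 = 2/3
v ∨ w = 1/3 ∨ 2/3 = 2/3
u → v = 1/2 → 1/3 = 5/6
(v ∨ w) ∧ (u → v) = 2/3 ∧ 5/6 = 2/3
(¬v ∨ w) → ((v ∨ w) ∧ (u → v)) = 2/3 → 2/3 = 1
¬(¬u ∧ (w → w)) ∨ ((¬v ∨ w) → ((v ∨ w) ∧ (u → v))) = 1/2 ∨ 1 = 1
w ∧ u = 2/3 ∧ 1/2 = 1/2
(w ∧ u) ∨ v = 1/2 ∨ 1/3 = 1/2
¬u = ¬1/2 = 1/2
u → ¬u = 1/2 → 1/2 = 1
¬(u → ¬u) = ¬1 = 0
((w ∧ u) ∨ v) ∨ ¬(u → ¬u) = 1/2 ∨ 0 = 1/2
(¬(¬u ∧ (w → w)) ∨ ((¬v ∨ w) → ((v ∨ w) ∧ (u → v)))) ∧ (((w ∧ u) ∨ v) ∨ ¬(u → ¬u)) = 1 ∧ 1/2 = 1/2
v ∨ u = 1/3 ∨ 1/2 = 1/2
¬w = ¬2/3 = 1/3
¬w → w = 1/3 → 2/3 = 1
(v ∨ u) ∧ (¬w → w) = 1/2 ∧ 1 = 1/2
v ∨ w = 1/3 ∨ 2/3 = 2/3
v ∧ u = 1/3 ∧ 1/2 = 1/3
(v ∨ w) ∨ (v ∧ u) = 2/3 ∨ 1/3 = 2/3
¬v = ¬1/3 = 2/3
((v ∨ w) ∨ (v ∧ u)) → ¬v = 2/3 → 2/3 = 1
v ∧ w = 1/3 ∧ 2/3 = 1/3
¬(v ∧ w) = ¬1/3 = 2/3
¬w = ¬2/3 = 1/3
w ∧ ¬w = 2/3 ∧ 1/3 = 1/3
¬(v ∧ w) ∨ (w ∧ ¬w) = 2/3 ∨ 1/3 = 2/3
(((v ∨ w) ∨ (v ∧ u)) → ¬v) ∨ (¬(v ∧ w) ∨ (w ∧ ¬w)) = 1 ∨ 2/3 = 1
((v ∨ u) ∧ (¬w → w)) ∧ ((((v ∨ w) ∨ (v ∧ u)) → ¬v) ∨ (¬(v ∧ w) ∨ (w ∧ ¬w))) = 1/2 ∧ 1 = 1/2
((¬(¬u ∧ (w → w)) ∨ ((¬v ∨ w) → ((v ∨ w) ∧ (u → v)))) ∧ (((w ∧ u) ∨ v) ∨ ¬(u → ¬u))) ∨ (((v ∨ u) ∧ (¬w → w)) ∧ ((((v ∨ w) ∨ (v ∧ u)) → ¬v) ∨ (¬(v ∧ w) ∨ (w ∧ ¬w)))) = 1/2 ∨ 1/2 = 1/2

1/2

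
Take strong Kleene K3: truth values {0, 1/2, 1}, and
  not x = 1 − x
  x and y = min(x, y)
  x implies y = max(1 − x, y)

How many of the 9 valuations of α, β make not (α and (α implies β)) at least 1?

4

α = 0, β = 0 ↦ 1  ≥
α = 0, β = 1/2 ↦ 1  ≥
α = 0, β = 1 ↦ 1  ≥
α = 1/2, β = 0 ↦ 1/2  <
α = 1/2, β = 1/2 ↦ 1/2  <
α = 1/2, β = 1 ↦ 1/2  <
α = 1, β = 0 ↦ 1  ≥
α = 1, β = 1/2 ↦ 1/2  <
α = 1, β = 1 ↦ 0  <
So 4 of the 9 assignments meet the threshold.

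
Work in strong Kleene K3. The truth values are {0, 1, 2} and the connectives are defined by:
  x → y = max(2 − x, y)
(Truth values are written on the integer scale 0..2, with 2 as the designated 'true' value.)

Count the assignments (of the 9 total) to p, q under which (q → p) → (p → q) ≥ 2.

5

p = 0, q = 0 ↦ 2  ≥
p = 0, q = 1 ↦ 2  ≥
p = 0, q = 2 ↦ 2  ≥
p = 1, q = 0 ↦ 1  <
p = 1, q = 1 ↦ 1  <
p = 1, q = 2 ↦ 2  ≥
p = 2, q = 0 ↦ 0  <
p = 2, q = 1 ↦ 1  <
p = 2, q = 2 ↦ 2  ≥
So 5 of the 9 assignments meet the threshold.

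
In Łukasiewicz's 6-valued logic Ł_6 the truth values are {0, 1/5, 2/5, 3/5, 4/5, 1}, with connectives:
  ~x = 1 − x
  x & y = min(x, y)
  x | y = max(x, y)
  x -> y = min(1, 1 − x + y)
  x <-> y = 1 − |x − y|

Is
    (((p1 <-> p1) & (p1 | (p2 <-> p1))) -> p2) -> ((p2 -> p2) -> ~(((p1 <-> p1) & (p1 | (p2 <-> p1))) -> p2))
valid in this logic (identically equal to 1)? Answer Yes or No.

No

Counterexample: take p1 = 0, p2 = 2/5.
p1 <-> p1 = 0 <-> 0 = 1
p2 <-> p1 = 2/5 <-> 0 = 3/5
p1 | (p2 <-> p1) = 0 | 3/5 = 3/5
(p1 <-> p1) & (p1 | (p2 <-> p1)) = 1 & 3/5 = 3/5
((p1 <-> p1) & (p1 | (p2 <-> p1))) -> p2 = 3/5 -> 2/5 = 4/5
p2 -> p2 = 2/5 -> 2/5 = 1
p1 <-> p1 = 0 <-> 0 = 1
p2 <-> p1 = 2/5 <-> 0 = 3/5
p1 | (p2 <-> p1) = 0 | 3/5 = 3/5
(p1 <-> p1) & (p1 | (p2 <-> p1)) = 1 & 3/5 = 3/5
((p1 <-> p1) & (p1 | (p2 <-> p1))) -> p2 = 3/5 -> 2/5 = 4/5
~(((p1 <-> p1) & (p1 | (p2 <-> p1))) -> p2) = ~4/5 = 1/5
(p2 -> p2) -> ~(((p1 <-> p1) & (p1 | (p2 <-> p1))) -> p2) = 1 -> 1/5 = 1/5
(((p1 <-> p1) & (p1 | (p2 <-> p1))) -> p2) -> ((p2 -> p2) -> ~(((p1 <-> p1) & (p1 | (p2 <-> p1))) -> p2)) = 4/5 -> 1/5 = 2/5
This gives 2/5 ≠ 1.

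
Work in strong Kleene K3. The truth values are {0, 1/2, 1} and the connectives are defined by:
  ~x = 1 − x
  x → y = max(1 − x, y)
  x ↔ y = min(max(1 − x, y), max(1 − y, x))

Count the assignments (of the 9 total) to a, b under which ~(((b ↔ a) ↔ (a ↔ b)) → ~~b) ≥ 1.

2

a = 0, b = 0 ↦ 1  ≥
a = 0, b = 1/2 ↦ 1/2  <
a = 0, b = 1 ↦ 0  <
a = 1/2, b = 0 ↦ 1/2  <
a = 1/2, b = 1/2 ↦ 1/2  <
a = 1/2, b = 1 ↦ 0  <
a = 1, b = 0 ↦ 1  ≥
a = 1, b = 1/2 ↦ 1/2  <
a = 1, b = 1 ↦ 0  <
So 2 of the 9 assignments meet the threshold.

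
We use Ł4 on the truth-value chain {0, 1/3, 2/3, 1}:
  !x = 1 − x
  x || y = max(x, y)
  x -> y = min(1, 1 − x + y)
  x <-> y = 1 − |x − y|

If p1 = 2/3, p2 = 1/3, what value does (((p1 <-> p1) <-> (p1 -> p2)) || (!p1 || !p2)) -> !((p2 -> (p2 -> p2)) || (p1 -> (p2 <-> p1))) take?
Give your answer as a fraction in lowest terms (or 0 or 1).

1/3

p1 <-> p1 = 2/3 <-> 2/3 = 1
p1 -> p2 = 2/3 -> 1/3 = 2/3
(p1 <-> p1) <-> (p1 -> p2) = 1 <-> 2/3 = 2/3
!p1 = !2/3 = 1/3
!p2 = !1/3 = 2/3
!p1 || !p2 = 1/3 || 2/3 = 2/3
((p1 <-> p1) <-> (p1 -> p2)) || (!p1 || !p2) = 2/3 || 2/3 = 2/3
p2 -> p2 = 1/3 -> 1/3 = 1
p2 -> (p2 -> p2) = 1/3 -> 1 = 1
p2 <-> p1 = 1/3 <-> 2/3 = 2/3
p1 -> (p2 <-> p1) = 2/3 -> 2/3 = 1
(p2 -> (p2 -> p2)) || (p1 -> (p2 <-> p1)) = 1 || 1 = 1
!((p2 -> (p2 -> p2)) || (p1 -> (p2 <-> p1))) = !1 = 0
(((p1 <-> p1) <-> (p1 -> p2)) || (!p1 || !p2)) -> !((p2 -> (p2 -> p2)) || (p1 -> (p2 <-> p1))) = 2/3 -> 0 = 1/3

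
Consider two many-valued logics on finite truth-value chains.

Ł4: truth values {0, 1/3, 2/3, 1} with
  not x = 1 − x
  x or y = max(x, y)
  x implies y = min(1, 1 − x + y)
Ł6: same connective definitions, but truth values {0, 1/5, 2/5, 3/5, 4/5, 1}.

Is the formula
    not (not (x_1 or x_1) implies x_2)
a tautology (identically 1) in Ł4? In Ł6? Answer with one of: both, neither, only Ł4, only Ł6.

neither

In Ł4: at x_1 = 0, x_2 = 1/3 the value is 2/3 — not a tautology.
In Ł6: at x_1 = 0, x_2 = 1/5 the value is 4/5 — not a tautology.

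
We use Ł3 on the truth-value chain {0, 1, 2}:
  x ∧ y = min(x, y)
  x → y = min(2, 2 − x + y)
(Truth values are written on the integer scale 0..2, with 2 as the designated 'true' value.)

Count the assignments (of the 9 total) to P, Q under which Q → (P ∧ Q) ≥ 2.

6

P = 0, Q = 0 ↦ 2  ≥
P = 0, Q = 1 ↦ 1  <
P = 0, Q = 2 ↦ 0  <
P = 1, Q = 0 ↦ 2  ≥
P = 1, Q = 1 ↦ 2  ≥
P = 1, Q = 2 ↦ 1  <
P = 2, Q = 0 ↦ 2  ≥
P = 2, Q = 1 ↦ 2  ≥
P = 2, Q = 2 ↦ 2  ≥
So 6 of the 9 assignments meet the threshold.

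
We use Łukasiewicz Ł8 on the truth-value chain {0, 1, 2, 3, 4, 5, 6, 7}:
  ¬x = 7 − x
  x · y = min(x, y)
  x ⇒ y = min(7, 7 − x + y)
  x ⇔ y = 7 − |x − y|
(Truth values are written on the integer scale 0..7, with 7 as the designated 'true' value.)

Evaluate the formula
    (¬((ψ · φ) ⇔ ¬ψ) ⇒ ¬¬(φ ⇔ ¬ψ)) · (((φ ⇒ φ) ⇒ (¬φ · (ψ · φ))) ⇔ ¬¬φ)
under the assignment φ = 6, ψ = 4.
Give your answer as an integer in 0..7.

ψ · φ = 4 · 6 = 4
¬ψ = ¬4 = 3
(ψ · φ) ⇔ ¬ψ = 4 ⇔ 3 = 6
¬((ψ · φ) ⇔ ¬ψ) = ¬6 = 1
¬ψ = ¬4 = 3
φ ⇔ ¬ψ = 6 ⇔ 3 = 4
¬(φ ⇔ ¬ψ) = ¬4 = 3
¬¬(φ ⇔ ¬ψ) = ¬3 = 4
¬((ψ · φ) ⇔ ¬ψ) ⇒ ¬¬(φ ⇔ ¬ψ) = 1 ⇒ 4 = 7
φ ⇒ φ = 6 ⇒ 6 = 7
¬φ = ¬6 = 1
ψ · φ = 4 · 6 = 4
¬φ · (ψ · φ) = 1 · 4 = 1
(φ ⇒ φ) ⇒ (¬φ · (ψ · φ)) = 7 ⇒ 1 = 1
¬φ = ¬6 = 1
¬¬φ = ¬1 = 6
((φ ⇒ φ) ⇒ (¬φ · (ψ · φ))) ⇔ ¬¬φ = 1 ⇔ 6 = 2
(¬((ψ · φ) ⇔ ¬ψ) ⇒ ¬¬(φ ⇔ ¬ψ)) · (((φ ⇒ φ) ⇒ (¬φ · (ψ · φ))) ⇔ ¬¬φ) = 7 · 2 = 2

2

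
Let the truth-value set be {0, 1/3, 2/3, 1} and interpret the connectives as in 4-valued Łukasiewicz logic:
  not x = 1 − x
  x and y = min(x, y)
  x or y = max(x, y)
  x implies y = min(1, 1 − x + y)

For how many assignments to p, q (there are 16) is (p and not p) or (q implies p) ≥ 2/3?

p = 0, q = 0 ↦ 1  ≥
p = 0, q = 1/3 ↦ 2/3  ≥
p = 0, q = 2/3 ↦ 1/3  <
p = 0, q = 1 ↦ 0  <
p = 1/3, q = 0 ↦ 1  ≥
p = 1/3, q = 1/3 ↦ 1  ≥
p = 1/3, q = 2/3 ↦ 2/3  ≥
p = 1/3, q = 1 ↦ 1/3  <
p = 2/3, q = 0 ↦ 1  ≥
p = 2/3, q = 1/3 ↦ 1  ≥
p = 2/3, q = 2/3 ↦ 1  ≥
p = 2/3, q = 1 ↦ 2/3  ≥
p = 1, q = 0 ↦ 1  ≥
p = 1, q = 1/3 ↦ 1  ≥
p = 1, q = 2/3 ↦ 1  ≥
p = 1, q = 1 ↦ 1  ≥
So 13 of the 16 assignments meet the threshold.

13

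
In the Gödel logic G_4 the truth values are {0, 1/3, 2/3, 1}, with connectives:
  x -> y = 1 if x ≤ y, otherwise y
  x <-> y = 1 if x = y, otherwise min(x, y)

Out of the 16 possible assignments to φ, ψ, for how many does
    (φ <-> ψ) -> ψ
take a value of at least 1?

φ = 0, ψ = 0 ↦ 0  <
φ = 0, ψ = 1/3 ↦ 1  ≥
φ = 0, ψ = 2/3 ↦ 1  ≥
φ = 0, ψ = 1 ↦ 1  ≥
φ = 1/3, ψ = 0 ↦ 1  ≥
φ = 1/3, ψ = 1/3 ↦ 1/3  <
φ = 1/3, ψ = 2/3 ↦ 1  ≥
φ = 1/3, ψ = 1 ↦ 1  ≥
φ = 2/3, ψ = 0 ↦ 1  ≥
φ = 2/3, ψ = 1/3 ↦ 1  ≥
φ = 2/3, ψ = 2/3 ↦ 2/3  <
φ = 2/3, ψ = 1 ↦ 1  ≥
φ = 1, ψ = 0 ↦ 1  ≥
φ = 1, ψ = 1/3 ↦ 1  ≥
φ = 1, ψ = 2/3 ↦ 1  ≥
φ = 1, ψ = 1 ↦ 1  ≥
So 13 of the 16 assignments meet the threshold.

13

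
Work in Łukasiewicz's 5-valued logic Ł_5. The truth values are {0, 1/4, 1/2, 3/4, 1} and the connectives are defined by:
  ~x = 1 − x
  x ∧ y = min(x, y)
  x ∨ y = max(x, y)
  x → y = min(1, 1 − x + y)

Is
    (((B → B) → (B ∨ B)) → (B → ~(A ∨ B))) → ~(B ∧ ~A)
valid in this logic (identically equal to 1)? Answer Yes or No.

Counterexample: take A = 0, B = 1/4.
B → B = 1/4 → 1/4 = 1
B ∨ B = 1/4 ∨ 1/4 = 1/4
(B → B) → (B ∨ B) = 1 → 1/4 = 1/4
A ∨ B = 0 ∨ 1/4 = 1/4
~(A ∨ B) = ~1/4 = 3/4
B → ~(A ∨ B) = 1/4 → 3/4 = 1
((B → B) → (B ∨ B)) → (B → ~(A ∨ B)) = 1/4 → 1 = 1
~A = ~0 = 1
B ∧ ~A = 1/4 ∧ 1 = 1/4
~(B ∧ ~A) = ~1/4 = 3/4
(((B → B) → (B ∨ B)) → (B → ~(A ∨ B))) → ~(B ∧ ~A) = 1 → 3/4 = 3/4
This gives 3/4 ≠ 1.

No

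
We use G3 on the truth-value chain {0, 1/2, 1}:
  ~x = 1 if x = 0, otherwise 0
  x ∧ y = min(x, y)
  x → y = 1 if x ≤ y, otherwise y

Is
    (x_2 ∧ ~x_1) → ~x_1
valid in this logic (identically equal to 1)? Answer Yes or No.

Yes

x_1 = 0, x_2 = 0 ↦ 1
x_1 = 0, x_2 = 1/2 ↦ 1
x_1 = 0, x_2 = 1 ↦ 1
x_1 = 1/2, x_2 = 0 ↦ 1
x_1 = 1/2, x_2 = 1/2 ↦ 1
x_1 = 1/2, x_2 = 1 ↦ 1
x_1 = 1, x_2 = 0 ↦ 1
x_1 = 1, x_2 = 1/2 ↦ 1
x_1 = 1, x_2 = 1 ↦ 1
Every assignment gives a value ≥ 1.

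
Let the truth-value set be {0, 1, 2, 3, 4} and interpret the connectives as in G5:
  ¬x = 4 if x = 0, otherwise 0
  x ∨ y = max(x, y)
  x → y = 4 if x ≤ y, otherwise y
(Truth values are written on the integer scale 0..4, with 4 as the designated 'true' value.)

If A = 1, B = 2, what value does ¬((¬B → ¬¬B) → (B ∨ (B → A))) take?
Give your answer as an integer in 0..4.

¬B = ¬2 = 0
¬B = ¬2 = 0
¬¬B = ¬0 = 4
¬B → ¬¬B = 0 → 4 = 4
B → A = 2 → 1 = 1
B ∨ (B → A) = 2 ∨ 1 = 2
(¬B → ¬¬B) → (B ∨ (B → A)) = 4 → 2 = 2
¬((¬B → ¬¬B) → (B ∨ (B → A))) = ¬2 = 0

0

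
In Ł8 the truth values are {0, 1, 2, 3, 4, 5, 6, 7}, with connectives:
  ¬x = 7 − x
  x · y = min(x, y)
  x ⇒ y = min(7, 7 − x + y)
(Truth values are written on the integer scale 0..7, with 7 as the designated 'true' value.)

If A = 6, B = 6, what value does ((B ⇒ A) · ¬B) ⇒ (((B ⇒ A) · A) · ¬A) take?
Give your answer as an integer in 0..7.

B ⇒ A = 6 ⇒ 6 = 7
¬B = ¬6 = 1
(B ⇒ A) · ¬B = 7 · 1 = 1
B ⇒ A = 6 ⇒ 6 = 7
(B ⇒ A) · A = 7 · 6 = 6
¬A = ¬6 = 1
((B ⇒ A) · A) · ¬A = 6 · 1 = 1
((B ⇒ A) · ¬B) ⇒ (((B ⇒ A) · A) · ¬A) = 1 ⇒ 1 = 7

7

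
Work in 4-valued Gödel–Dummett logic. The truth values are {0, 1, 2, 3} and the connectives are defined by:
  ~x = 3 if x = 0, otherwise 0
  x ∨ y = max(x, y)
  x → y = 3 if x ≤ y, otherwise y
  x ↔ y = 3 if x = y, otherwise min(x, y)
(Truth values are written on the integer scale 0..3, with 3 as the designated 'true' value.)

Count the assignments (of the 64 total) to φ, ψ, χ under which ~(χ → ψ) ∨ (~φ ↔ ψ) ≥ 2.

23

value 3: 19 assignments (counts)
value 2: 4 assignments (counts)
value 1: 4 assignments
value 0: 37 assignments
So 23 of the 64 assignments meet the threshold.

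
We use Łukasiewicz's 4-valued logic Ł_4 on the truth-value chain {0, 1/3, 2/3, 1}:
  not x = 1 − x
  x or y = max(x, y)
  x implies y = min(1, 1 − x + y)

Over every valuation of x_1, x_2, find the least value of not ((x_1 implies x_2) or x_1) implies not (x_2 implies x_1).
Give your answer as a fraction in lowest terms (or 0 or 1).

Take x_1 = 1/3, x_2 = 0:
x_1 implies x_2 = 1/3 implies 0 = 2/3
(x_1 implies x_2) or x_1 = 2/3 or 1/3 = 2/3
not ((x_1 implies x_2) or x_1) = not 2/3 = 1/3
x_2 implies x_1 = 0 implies 1/3 = 1
not (x_2 implies x_1) = not 1 = 0
not ((x_1 implies x_2) or x_1) implies not (x_2 implies x_1) = 1/3 implies 0 = 2/3
No assignment yields a value below 2/3, so this is the minimum.

2/3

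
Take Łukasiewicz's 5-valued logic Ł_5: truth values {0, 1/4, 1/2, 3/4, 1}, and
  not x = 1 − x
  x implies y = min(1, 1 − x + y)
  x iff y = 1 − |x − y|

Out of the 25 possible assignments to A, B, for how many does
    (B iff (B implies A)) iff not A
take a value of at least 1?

value 1: 7 assignments (counts)
value 3/4: 4 assignments
value 1/2: 9 assignments
value 1/4: 2 assignments
value 0: 3 assignments
So 7 of the 25 assignments meet the threshold.

7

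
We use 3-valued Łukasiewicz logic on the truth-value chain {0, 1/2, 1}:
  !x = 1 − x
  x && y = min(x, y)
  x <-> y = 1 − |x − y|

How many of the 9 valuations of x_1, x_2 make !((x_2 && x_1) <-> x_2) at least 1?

x_1 = 0, x_2 = 0 ↦ 0  <
x_1 = 0, x_2 = 1/2 ↦ 1/2  <
x_1 = 0, x_2 = 1 ↦ 1  ≥
x_1 = 1/2, x_2 = 0 ↦ 0  <
x_1 = 1/2, x_2 = 1/2 ↦ 0  <
x_1 = 1/2, x_2 = 1 ↦ 1/2  <
x_1 = 1, x_2 = 0 ↦ 0  <
x_1 = 1, x_2 = 1/2 ↦ 0  <
x_1 = 1, x_2 = 1 ↦ 0  <
So 1 of the 9 assignments meets the threshold.

1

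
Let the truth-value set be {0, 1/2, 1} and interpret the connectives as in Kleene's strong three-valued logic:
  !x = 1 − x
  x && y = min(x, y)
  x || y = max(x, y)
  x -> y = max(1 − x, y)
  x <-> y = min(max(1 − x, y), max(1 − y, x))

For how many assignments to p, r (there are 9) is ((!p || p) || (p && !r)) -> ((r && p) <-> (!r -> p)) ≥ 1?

p = 0, r = 0 ↦ 1  ≥
p = 0, r = 1/2 ↦ 1/2  <
p = 0, r = 1 ↦ 0  <
p = 1/2, r = 0 ↦ 1/2  <
p = 1/2, r = 1/2 ↦ 1/2  <
p = 1/2, r = 1 ↦ 1/2  <
p = 1, r = 0 ↦ 0  <
p = 1, r = 1/2 ↦ 1/2  <
p = 1, r = 1 ↦ 1  ≥
So 2 of the 9 assignments meet the threshold.

2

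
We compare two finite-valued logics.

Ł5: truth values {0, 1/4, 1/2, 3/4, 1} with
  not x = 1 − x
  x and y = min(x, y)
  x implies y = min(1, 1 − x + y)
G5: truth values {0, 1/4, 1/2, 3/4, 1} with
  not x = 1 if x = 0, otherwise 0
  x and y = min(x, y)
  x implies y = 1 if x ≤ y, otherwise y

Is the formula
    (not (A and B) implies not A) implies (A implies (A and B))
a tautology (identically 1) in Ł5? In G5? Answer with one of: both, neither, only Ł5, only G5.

In Ł5: every assignment gives 1 — tautology.
In G5: at A = 1/2, B = 1/4 the value is 1/4 — not a tautology.

only Ł5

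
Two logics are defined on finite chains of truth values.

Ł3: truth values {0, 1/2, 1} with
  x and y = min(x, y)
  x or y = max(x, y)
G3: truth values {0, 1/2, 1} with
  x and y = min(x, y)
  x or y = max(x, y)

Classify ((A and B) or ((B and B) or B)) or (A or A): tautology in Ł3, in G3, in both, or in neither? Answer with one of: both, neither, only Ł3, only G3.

neither

In Ł3: at A = 0, B = 0 the value is 0 — not a tautology.
In G3: at A = 0, B = 0 the value is 0 — not a tautology.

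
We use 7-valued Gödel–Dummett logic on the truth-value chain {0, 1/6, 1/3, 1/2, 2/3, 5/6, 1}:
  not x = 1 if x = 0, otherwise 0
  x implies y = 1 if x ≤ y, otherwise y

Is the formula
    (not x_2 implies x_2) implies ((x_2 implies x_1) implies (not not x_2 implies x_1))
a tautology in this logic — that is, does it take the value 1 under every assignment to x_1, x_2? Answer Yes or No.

Counterexample: take x_1 = 1/6, x_2 = 1/6.
not x_2 = not 1/6 = 0
not x_2 implies x_2 = 0 implies 1/6 = 1
x_2 implies x_1 = 1/6 implies 1/6 = 1
not x_2 = not 1/6 = 0
not not x_2 = not 0 = 1
not not x_2 implies x_1 = 1 implies 1/6 = 1/6
(x_2 implies x_1) implies (not not x_2 implies x_1) = 1 implies 1/6 = 1/6
(not x_2 implies x_2) implies ((x_2 implies x_1) implies (not not x_2 implies x_1)) = 1 implies 1/6 = 1/6
This gives 1/6 ≠ 1.

No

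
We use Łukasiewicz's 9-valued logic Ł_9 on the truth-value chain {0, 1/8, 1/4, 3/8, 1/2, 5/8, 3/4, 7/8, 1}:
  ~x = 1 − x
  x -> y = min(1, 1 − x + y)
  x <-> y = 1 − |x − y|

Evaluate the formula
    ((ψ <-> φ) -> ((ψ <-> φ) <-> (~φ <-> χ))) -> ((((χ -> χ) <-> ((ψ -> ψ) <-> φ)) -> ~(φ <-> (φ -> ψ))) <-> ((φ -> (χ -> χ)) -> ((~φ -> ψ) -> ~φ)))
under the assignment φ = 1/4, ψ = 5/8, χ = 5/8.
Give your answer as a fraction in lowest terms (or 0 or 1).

7/8

ψ <-> φ = 5/8 <-> 1/4 = 5/8
ψ <-> φ = 5/8 <-> 1/4 = 5/8
~φ = ~1/4 = 3/4
~φ <-> χ = 3/4 <-> 5/8 = 7/8
(ψ <-> φ) <-> (~φ <-> χ) = 5/8 <-> 7/8 = 3/4
(ψ <-> φ) -> ((ψ <-> φ) <-> (~φ <-> χ)) = 5/8 -> 3/4 = 1
χ -> χ = 5/8 -> 5/8 = 1
ψ -> ψ = 5/8 -> 5/8 = 1
(ψ -> ψ) <-> φ = 1 <-> 1/4 = 1/4
(χ -> χ) <-> ((ψ -> ψ) <-> φ) = 1 <-> 1/4 = 1/4
φ -> ψ = 1/4 -> 5/8 = 1
φ <-> (φ -> ψ) = 1/4 <-> 1 = 1/4
~(φ <-> (φ -> ψ)) = ~1/4 = 3/4
((χ -> χ) <-> ((ψ -> ψ) <-> φ)) -> ~(φ <-> (φ -> ψ)) = 1/4 -> 3/4 = 1
χ -> χ = 5/8 -> 5/8 = 1
φ -> (χ -> χ) = 1/4 -> 1 = 1
~φ = ~1/4 = 3/4
~φ -> ψ = 3/4 -> 5/8 = 7/8
~φ = ~1/4 = 3/4
(~φ -> ψ) -> ~φ = 7/8 -> 3/4 = 7/8
(φ -> (χ -> χ)) -> ((~φ -> ψ) -> ~φ) = 1 -> 7/8 = 7/8
(((χ -> χ) <-> ((ψ -> ψ) <-> φ)) -> ~(φ <-> (φ -> ψ))) <-> ((φ -> (χ -> χ)) -> ((~φ -> ψ) -> ~φ)) = 1 <-> 7/8 = 7/8
((ψ <-> φ) -> ((ψ <-> φ) <-> (~φ <-> χ))) -> ((((χ -> χ) <-> ((ψ -> ψ) <-> φ)) -> ~(φ <-> (φ -> ψ))) <-> ((φ -> (χ -> χ)) -> ((~φ -> ψ) -> ~φ))) = 1 -> 7/8 = 7/8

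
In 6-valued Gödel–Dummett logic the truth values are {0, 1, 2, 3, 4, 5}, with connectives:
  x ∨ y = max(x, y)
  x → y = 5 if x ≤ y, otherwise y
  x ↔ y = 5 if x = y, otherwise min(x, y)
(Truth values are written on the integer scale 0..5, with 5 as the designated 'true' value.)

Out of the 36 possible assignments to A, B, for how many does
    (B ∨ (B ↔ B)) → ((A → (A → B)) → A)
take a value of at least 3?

21

value 5: 16 assignments (counts)
value 4: 2 assignments (counts)
value 3: 3 assignments (counts)
value 2: 4 assignments
value 1: 5 assignments
value 0: 6 assignments
So 21 of the 36 assignments meet the threshold.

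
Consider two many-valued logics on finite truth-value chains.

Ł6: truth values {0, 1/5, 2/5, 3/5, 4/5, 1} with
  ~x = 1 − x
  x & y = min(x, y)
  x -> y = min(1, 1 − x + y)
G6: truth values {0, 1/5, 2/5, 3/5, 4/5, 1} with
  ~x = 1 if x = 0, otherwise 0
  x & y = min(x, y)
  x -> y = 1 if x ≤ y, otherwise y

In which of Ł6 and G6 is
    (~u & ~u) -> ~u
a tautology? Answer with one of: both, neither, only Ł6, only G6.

both

In Ł6: every assignment gives 1 — tautology.
In G6: every assignment gives 1 — tautology.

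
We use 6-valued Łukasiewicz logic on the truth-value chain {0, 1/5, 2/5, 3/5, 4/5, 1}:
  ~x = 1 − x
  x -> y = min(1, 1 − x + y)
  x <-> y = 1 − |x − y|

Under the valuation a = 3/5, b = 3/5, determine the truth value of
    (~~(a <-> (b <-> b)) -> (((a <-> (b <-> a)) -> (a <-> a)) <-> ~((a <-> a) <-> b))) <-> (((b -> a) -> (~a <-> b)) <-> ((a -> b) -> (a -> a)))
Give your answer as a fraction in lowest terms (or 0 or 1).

1

b <-> b = 3/5 <-> 3/5 = 1
a <-> (b <-> b) = 3/5 <-> 1 = 3/5
~(a <-> (b <-> b)) = ~3/5 = 2/5
~~(a <-> (b <-> b)) = ~2/5 = 3/5
b <-> a = 3/5 <-> 3/5 = 1
a <-> (b <-> a) = 3/5 <-> 1 = 3/5
a <-> a = 3/5 <-> 3/5 = 1
(a <-> (b <-> a)) -> (a <-> a) = 3/5 -> 1 = 1
a <-> a = 3/5 <-> 3/5 = 1
(a <-> a) <-> b = 1 <-> 3/5 = 3/5
~((a <-> a) <-> b) = ~3/5 = 2/5
((a <-> (b <-> a)) -> (a <-> a)) <-> ~((a <-> a) <-> b) = 1 <-> 2/5 = 2/5
~~(a <-> (b <-> b)) -> (((a <-> (b <-> a)) -> (a <-> a)) <-> ~((a <-> a) <-> b)) = 3/5 -> 2/5 = 4/5
b -> a = 3/5 -> 3/5 = 1
~a = ~3/5 = 2/5
~a <-> b = 2/5 <-> 3/5 = 4/5
(b -> a) -> (~a <-> b) = 1 -> 4/5 = 4/5
a -> b = 3/5 -> 3/5 = 1
a -> a = 3/5 -> 3/5 = 1
(a -> b) -> (a -> a) = 1 -> 1 = 1
((b -> a) -> (~a <-> b)) <-> ((a -> b) -> (a -> a)) = 4/5 <-> 1 = 4/5
(~~(a <-> (b <-> b)) -> (((a <-> (b <-> a)) -> (a <-> a)) <-> ~((a <-> a) <-> b))) <-> (((b -> a) -> (~a <-> b)) <-> ((a -> b) -> (a -> a))) = 4/5 <-> 4/5 = 1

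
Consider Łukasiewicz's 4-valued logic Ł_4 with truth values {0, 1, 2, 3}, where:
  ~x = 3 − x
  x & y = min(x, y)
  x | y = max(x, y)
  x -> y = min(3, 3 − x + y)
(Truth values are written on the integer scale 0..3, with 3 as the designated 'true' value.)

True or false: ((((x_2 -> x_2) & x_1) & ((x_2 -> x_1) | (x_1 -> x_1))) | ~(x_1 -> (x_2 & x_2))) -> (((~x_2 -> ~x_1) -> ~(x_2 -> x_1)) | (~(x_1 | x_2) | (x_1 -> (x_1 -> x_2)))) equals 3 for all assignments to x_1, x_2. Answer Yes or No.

No

Counterexample: take x_1 = 3, x_2 = 1.
x_2 -> x_2 = 1 -> 1 = 3
(x_2 -> x_2) & x_1 = 3 & 3 = 3
x_2 -> x_1 = 1 -> 3 = 3
x_1 -> x_1 = 3 -> 3 = 3
(x_2 -> x_1) | (x_1 -> x_1) = 3 | 3 = 3
((x_2 -> x_2) & x_1) & ((x_2 -> x_1) | (x_1 -> x_1)) = 3 & 3 = 3
x_2 & x_2 = 1 & 1 = 1
x_1 -> (x_2 & x_2) = 3 -> 1 = 1
~(x_1 -> (x_2 & x_2)) = ~1 = 2
(((x_2 -> x_2) & x_1) & ((x_2 -> x_1) | (x_1 -> x_1))) | ~(x_1 -> (x_2 & x_2)) = 3 | 2 = 3
~x_2 = ~1 = 2
~x_1 = ~3 = 0
~x_2 -> ~x_1 = 2 -> 0 = 1
x_2 -> x_1 = 1 -> 3 = 3
~(x_2 -> x_1) = ~3 = 0
(~x_2 -> ~x_1) -> ~(x_2 -> x_1) = 1 -> 0 = 2
x_1 | x_2 = 3 | 1 = 3
~(x_1 | x_2) = ~3 = 0
x_1 -> x_2 = 3 -> 1 = 1
x_1 -> (x_1 -> x_2) = 3 -> 1 = 1
~(x_1 | x_2) | (x_1 -> (x_1 -> x_2)) = 0 | 1 = 1
((~x_2 -> ~x_1) -> ~(x_2 -> x_1)) | (~(x_1 | x_2) | (x_1 -> (x_1 -> x_2))) = 2 | 1 = 2
((((x_2 -> x_2) & x_1) & ((x_2 -> x_1) | (x_1 -> x_1))) | ~(x_1 -> (x_2 & x_2))) -> (((~x_2 -> ~x_1) -> ~(x_2 -> x_1)) | (~(x_1 | x_2) | (x_1 -> (x_1 -> x_2)))) = 3 -> 2 = 2
This gives 2 ≠ 3.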